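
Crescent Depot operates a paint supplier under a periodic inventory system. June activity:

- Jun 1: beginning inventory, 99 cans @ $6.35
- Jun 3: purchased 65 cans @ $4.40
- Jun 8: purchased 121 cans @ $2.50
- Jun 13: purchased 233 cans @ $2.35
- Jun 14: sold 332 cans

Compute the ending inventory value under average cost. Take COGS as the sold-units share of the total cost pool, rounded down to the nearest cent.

Jun 14, sell 332: 332/518 × $1,764.70 → $1,131.04
Ending inventory (cost pool remaining) = $633.66
Check: goods available $1,764.70 = COGS $1,131.04 + ending $633.66

Ending inventory = $633.66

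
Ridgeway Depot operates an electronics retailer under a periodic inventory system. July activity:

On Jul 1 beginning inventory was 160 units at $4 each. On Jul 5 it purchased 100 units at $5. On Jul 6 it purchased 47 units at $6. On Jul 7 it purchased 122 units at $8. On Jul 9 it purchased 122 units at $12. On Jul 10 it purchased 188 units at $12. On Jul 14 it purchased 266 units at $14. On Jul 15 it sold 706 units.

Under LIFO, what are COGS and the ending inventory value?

COGS = $8,468; ending inventory = $1,374

Jul 15, 706 sold [LIFO — newest first]: 266 @ $14 + 188 @ $12 + 122 @ $12 + 122 @ $8 + 8 @ $6 = $8,468
Ending inventory: 160 @ $4 + 100 @ $5 + 39 @ $6 = $1,374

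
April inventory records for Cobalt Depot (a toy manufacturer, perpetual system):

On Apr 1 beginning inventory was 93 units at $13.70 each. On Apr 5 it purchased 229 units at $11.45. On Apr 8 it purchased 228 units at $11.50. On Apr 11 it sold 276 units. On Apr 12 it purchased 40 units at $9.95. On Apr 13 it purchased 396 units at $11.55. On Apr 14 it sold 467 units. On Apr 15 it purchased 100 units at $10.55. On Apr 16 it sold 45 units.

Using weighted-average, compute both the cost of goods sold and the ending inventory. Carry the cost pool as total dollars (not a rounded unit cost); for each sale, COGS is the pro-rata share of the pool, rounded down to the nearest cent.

After Apr 1: 93 on hand, pool $1,274.10 (≈ $13.7000 each)
After Apr 5: 322 on hand, pool $3,896.15 (≈ $12.0998 each)
After Apr 8: 550 on hand, pool $6,518.15 (≈ $11.8512 each)
Apr 11, sell 276: 276/550 × $6,518.15 → $3,270.92
After Apr 12: 314 on hand, pool $3,645.23 (≈ $11.6090 each)
After Apr 13: 710 on hand, pool $8,219.03 (≈ $11.5761 each)
Apr 14, sell 467: 467/710 × $8,219.03 → $5,406.03
After Apr 15: 343 on hand, pool $3,868.00 (≈ $11.2770 each)
Apr 16, sell 45: 45/343 × $3,868.00 → $507.46
Total COGS = $3,270.92 + $5,406.03 + $507.46 = $9,184.41
Ending inventory (cost pool remaining) = $3,360.54

COGS = $9,184.41; ending inventory = $3,360.54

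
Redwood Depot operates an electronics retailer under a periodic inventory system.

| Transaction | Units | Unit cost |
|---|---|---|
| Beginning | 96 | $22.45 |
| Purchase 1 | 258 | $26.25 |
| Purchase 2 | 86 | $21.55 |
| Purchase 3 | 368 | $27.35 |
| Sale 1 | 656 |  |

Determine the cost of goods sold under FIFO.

Sale 1 (656) [FIFO — oldest first]: 96 @ $22.45 + 258 @ $26.25 + 86 @ $21.55 + 216 @ $27.35 = $16,688.60
Ending inventory: 152 @ $27.35 = $4,157.20
Check: goods available $20,845.80 = COGS $16,688.60 + ending $4,157.20

COGS = $16,688.60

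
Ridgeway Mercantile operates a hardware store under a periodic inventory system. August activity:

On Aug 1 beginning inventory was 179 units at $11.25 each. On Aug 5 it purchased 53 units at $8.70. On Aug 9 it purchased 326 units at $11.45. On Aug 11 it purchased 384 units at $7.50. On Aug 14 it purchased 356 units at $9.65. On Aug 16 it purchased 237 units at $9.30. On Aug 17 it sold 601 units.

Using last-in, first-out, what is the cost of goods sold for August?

COGS = $5,699.50

Aug 17, 601 sold [LIFO — newest first]: 237 @ $9.30 + 356 @ $9.65 + 8 @ $7.50 = $5,699.50
Ending inventory: 179 @ $11.25 + 53 @ $8.70 + 326 @ $11.45 + 376 @ $7.50 = $9,027.55
Check: goods available $14,727.05 = COGS $5,699.50 + ending $9,027.55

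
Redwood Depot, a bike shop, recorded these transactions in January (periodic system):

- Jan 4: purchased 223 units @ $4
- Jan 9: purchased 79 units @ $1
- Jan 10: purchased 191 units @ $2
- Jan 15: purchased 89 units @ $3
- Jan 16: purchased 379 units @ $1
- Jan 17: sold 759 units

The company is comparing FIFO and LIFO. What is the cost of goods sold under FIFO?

COGS = $1,797

FIFO COGS: 223 @ $4 + 79 @ $1 + 191 @ $2 + 89 @ $3 + 177 @ $1 = $1,797
LIFO COGS: 379 @ $1 + 89 @ $3 + 191 @ $2 + 79 @ $1 + 21 @ $4 = $1,191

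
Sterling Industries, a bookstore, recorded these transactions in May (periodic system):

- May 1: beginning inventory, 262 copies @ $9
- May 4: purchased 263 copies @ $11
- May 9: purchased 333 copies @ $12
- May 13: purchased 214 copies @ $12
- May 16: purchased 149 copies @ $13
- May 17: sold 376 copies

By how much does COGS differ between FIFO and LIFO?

FIFO COGS: 262 @ $9 + 114 @ $11 = $3,612
LIFO COGS: 149 @ $13 + 214 @ $12 + 13 @ $12 = $4,661
Difference = |$3,612 − $4,661| = $1,049

$1,049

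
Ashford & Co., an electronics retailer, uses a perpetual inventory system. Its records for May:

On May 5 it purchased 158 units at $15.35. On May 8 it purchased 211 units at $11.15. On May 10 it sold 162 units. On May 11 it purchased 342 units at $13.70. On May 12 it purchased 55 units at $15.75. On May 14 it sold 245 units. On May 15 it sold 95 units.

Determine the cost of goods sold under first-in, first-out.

COGS = $6,600.05

May 10, 162 sold [FIFO — oldest first]: 158 @ $15.35 + 4 @ $11.15 = $2,469.90
May 14, 245 sold [FIFO — oldest first]: 207 @ $11.15 + 38 @ $13.70 = $2,828.65
May 15, 95 sold [FIFO — oldest first]: 95 @ $13.70 = $1,301.50
Total COGS = $2,469.90 + $2,828.65 + $1,301.50 = $6,600.05
Ending inventory: 209 @ $13.70 + 55 @ $15.75 = $3,729.55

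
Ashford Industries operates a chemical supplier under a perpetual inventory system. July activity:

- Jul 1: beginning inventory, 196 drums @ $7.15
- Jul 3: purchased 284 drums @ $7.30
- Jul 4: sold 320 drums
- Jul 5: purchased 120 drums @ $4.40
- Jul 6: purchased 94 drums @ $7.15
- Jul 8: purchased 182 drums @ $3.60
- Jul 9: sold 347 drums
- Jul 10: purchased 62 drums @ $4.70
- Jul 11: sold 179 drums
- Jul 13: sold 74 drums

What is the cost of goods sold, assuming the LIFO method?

Jul 4, 320 sold [LIFO — newest first]: 284 @ $7.30 + 36 @ $7.15 = $2,330.60
Jul 9, 347 sold [LIFO — newest first]: 182 @ $3.60 + 94 @ $7.15 + 71 @ $4.40 = $1,639.70
Jul 11, 179 sold [LIFO — newest first]: 62 @ $4.70 + 49 @ $4.40 + 68 @ $7.15 = $993.20
Jul 13, 74 sold [LIFO — newest first]: 74 @ $7.15 = $529.10
Total COGS = $2,330.60 + $1,639.70 + $993.20 + $529.10 = $5,492.60
Ending inventory: 18 @ $7.15 = $128.70

COGS = $5,492.60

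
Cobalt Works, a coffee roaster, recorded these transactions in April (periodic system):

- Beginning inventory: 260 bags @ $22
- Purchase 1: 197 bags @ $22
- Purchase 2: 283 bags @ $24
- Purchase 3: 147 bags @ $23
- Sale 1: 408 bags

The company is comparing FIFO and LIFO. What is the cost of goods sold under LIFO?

COGS = $9,645

FIFO COGS: 260 @ $22 + 148 @ $22 = $8,976
LIFO COGS: 147 @ $23 + 261 @ $24 = $9,645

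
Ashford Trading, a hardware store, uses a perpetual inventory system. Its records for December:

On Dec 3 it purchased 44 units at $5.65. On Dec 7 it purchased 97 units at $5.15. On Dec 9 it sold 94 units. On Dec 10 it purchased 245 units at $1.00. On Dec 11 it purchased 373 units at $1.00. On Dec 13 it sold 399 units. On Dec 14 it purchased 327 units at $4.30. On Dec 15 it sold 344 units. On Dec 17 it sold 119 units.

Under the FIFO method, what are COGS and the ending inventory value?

Dec 9, 94 sold [FIFO — oldest first]: 44 @ $5.65 + 50 @ $5.15 = $506.10
Dec 13, 399 sold [FIFO — oldest first]: 47 @ $5.15 + 245 @ $1.00 + 107 @ $1.00 = $594.05
Dec 15, 344 sold [FIFO — oldest first]: 266 @ $1.00 + 78 @ $4.30 = $601.40
Dec 17, 119 sold [FIFO — oldest first]: 119 @ $4.30 = $511.70
Total COGS = $506.10 + $594.05 + $601.40 + $511.70 = $2,213.25
Ending inventory: 130 @ $4.30 = $559.00

COGS = $2,213.25; ending inventory = $559.00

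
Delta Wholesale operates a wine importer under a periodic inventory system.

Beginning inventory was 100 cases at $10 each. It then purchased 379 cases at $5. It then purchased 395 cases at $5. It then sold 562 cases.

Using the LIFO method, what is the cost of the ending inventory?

Ending inventory = $2,060

Sale 1 (562) [LIFO — newest first]: 395 @ $5 + 167 @ $5 = $2,810
Ending inventory: 100 @ $10 + 212 @ $5 = $2,060
Check: goods available $4,870 = COGS $2,810 + ending $2,060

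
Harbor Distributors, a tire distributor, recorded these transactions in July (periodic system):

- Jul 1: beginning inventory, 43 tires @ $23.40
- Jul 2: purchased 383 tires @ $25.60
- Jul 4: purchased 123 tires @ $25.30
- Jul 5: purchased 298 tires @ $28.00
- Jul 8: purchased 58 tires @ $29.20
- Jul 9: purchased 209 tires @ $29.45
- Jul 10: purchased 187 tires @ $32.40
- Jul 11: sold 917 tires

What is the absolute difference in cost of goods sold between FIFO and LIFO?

$2,124.65

FIFO COGS: 43 @ $23.40 + 383 @ $25.60 + 123 @ $25.30 + 298 @ $28.00 + 58 @ $29.20 + 12 @ $29.45 = $24,313.90
LIFO COGS: 187 @ $32.40 + 209 @ $29.45 + 58 @ $29.20 + 298 @ $28.00 + 123 @ $25.30 + 42 @ $25.60 = $26,438.55
Difference = |$24,313.90 − $26,438.55| = $2,124.65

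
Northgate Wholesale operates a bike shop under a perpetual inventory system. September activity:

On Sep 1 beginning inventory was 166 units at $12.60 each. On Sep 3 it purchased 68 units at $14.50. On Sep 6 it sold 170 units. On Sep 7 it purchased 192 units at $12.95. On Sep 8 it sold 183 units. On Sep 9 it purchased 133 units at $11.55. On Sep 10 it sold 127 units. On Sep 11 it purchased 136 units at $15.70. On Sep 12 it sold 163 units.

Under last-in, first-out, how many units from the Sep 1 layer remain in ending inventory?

Sep 6, 170 sold [LIFO — newest first]: 68 @ $14.50 + 102 @ $12.60 = $2,271.20
Sep 8, 183 sold [LIFO — newest first]: 183 @ $12.95 = $2,369.85
Sep 10, 127 sold [LIFO — newest first]: 127 @ $11.55 = $1,466.85
Sep 12, 163 sold [LIFO — newest first]: 136 @ $15.70 + 6 @ $11.55 + 9 @ $12.95 + 12 @ $12.60 = $2,472.25
Total COGS = $2,271.20 + $2,369.85 + $1,466.85 + $2,472.25 = $8,580.15
Ending inventory: 52 @ $12.60 = $655.20
Check: goods available $9,235.35 = COGS $8,580.15 + ending $655.20

52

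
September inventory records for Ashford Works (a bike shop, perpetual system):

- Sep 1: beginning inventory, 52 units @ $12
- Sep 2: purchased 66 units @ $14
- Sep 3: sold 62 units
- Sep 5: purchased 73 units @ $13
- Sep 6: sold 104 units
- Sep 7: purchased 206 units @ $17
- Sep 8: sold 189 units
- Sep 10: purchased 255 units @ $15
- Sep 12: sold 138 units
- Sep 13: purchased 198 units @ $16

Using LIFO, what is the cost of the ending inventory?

Ending inventory = $5,512

Sep 3, 62 sold [LIFO — newest first]: 62 @ $14 = $868
Sep 6, 104 sold [LIFO — newest first]: 73 @ $13 + 4 @ $14 + 27 @ $12 = $1,329
Sep 8, 189 sold [LIFO — newest first]: 189 @ $17 = $3,213
Sep 12, 138 sold [LIFO — newest first]: 138 @ $15 = $2,070
Total COGS = $868 + $1,329 + $3,213 + $2,070 = $7,480
Ending inventory: 25 @ $12 + 17 @ $17 + 117 @ $15 + 198 @ $16 = $5,512
Check: goods available $12,992 = COGS $7,480 + ending $5,512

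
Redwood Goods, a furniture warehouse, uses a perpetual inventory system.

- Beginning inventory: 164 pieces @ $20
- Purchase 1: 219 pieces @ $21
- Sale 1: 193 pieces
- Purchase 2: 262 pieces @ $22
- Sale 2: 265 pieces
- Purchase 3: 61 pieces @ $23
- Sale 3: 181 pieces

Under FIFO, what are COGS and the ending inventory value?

Sale 1 (193) [FIFO — oldest first]: 164 @ $20 + 29 @ $21 = $3,889
Sale 2 (265) [FIFO — oldest first]: 190 @ $21 + 75 @ $22 = $5,640
Sale 3 (181) [FIFO — oldest first]: 181 @ $22 = $3,982
Total COGS = $3,889 + $5,640 + $3,982 = $13,511
Ending inventory: 6 @ $22 + 61 @ $23 = $1,535

COGS = $13,511; ending inventory = $1,535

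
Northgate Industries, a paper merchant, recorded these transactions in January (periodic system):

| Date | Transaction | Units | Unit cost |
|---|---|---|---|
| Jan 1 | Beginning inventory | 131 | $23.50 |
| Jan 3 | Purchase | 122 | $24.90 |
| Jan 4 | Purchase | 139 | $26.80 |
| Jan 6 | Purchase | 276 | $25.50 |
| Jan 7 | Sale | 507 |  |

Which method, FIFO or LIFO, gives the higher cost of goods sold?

FIFO COGS: 131 @ $23.50 + 122 @ $24.90 + 139 @ $26.80 + 115 @ $25.50 = $12,774.00
LIFO COGS: 276 @ $25.50 + 139 @ $26.80 + 92 @ $24.90 = $13,054.00

LIFO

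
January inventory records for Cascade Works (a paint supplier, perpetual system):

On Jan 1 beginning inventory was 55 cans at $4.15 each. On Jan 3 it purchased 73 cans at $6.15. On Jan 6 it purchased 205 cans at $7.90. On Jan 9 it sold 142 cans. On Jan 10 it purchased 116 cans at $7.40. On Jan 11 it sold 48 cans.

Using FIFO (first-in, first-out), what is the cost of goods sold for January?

Jan 9, 142 sold [FIFO — oldest first]: 55 @ $4.15 + 73 @ $6.15 + 14 @ $7.90 = $787.80
Jan 11, 48 sold [FIFO — oldest first]: 48 @ $7.90 = $379.20
Total COGS = $787.80 + $379.20 = $1,167.00
Ending inventory: 143 @ $7.90 + 116 @ $7.40 = $1,988.10
Check: goods available $3,155.10 = COGS $1,167.00 + ending $1,988.10

COGS = $1,167.00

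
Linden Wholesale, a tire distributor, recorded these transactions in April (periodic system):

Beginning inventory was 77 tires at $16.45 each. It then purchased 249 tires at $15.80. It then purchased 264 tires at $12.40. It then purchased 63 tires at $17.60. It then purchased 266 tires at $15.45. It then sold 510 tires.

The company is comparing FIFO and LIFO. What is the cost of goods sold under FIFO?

COGS = $7,482.45

FIFO COGS: 77 @ $16.45 + 249 @ $15.80 + 184 @ $12.40 = $7,482.45
LIFO COGS: 266 @ $15.45 + 63 @ $17.60 + 181 @ $12.40 = $7,462.90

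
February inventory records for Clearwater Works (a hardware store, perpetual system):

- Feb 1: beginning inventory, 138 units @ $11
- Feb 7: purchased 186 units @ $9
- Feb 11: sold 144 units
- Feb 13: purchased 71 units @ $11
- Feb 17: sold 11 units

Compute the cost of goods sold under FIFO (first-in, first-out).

Feb 11, 144 sold [FIFO — oldest first]: 138 @ $11 + 6 @ $9 = $1,572
Feb 17, 11 sold [FIFO — oldest first]: 11 @ $9 = $99
Total COGS = $1,572 + $99 = $1,671
Ending inventory: 169 @ $9 + 71 @ $11 = $2,302

COGS = $1,671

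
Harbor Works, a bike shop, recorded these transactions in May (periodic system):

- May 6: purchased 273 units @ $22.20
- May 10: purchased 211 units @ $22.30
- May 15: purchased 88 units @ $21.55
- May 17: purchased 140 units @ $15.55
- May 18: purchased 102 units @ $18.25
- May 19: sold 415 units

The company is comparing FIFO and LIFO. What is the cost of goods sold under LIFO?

COGS = $7,830.40

FIFO COGS: 273 @ $22.20 + 142 @ $22.30 = $9,227.20
LIFO COGS: 102 @ $18.25 + 140 @ $15.55 + 88 @ $21.55 + 85 @ $22.30 = $7,830.40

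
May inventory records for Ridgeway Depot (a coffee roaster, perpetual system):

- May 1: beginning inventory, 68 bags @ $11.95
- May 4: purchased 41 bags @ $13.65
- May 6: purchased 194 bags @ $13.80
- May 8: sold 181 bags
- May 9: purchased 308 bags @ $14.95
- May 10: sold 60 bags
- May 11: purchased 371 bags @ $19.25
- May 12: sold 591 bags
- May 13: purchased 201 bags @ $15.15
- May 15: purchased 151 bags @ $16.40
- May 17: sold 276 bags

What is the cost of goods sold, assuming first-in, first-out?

COGS = $17,704.70

May 8, 181 sold [FIFO — oldest first]: 68 @ $11.95 + 41 @ $13.65 + 72 @ $13.80 = $2,365.85
May 10, 60 sold [FIFO — oldest first]: 60 @ $13.80 = $828.00
May 12, 591 sold [FIFO — oldest first]: 62 @ $13.80 + 308 @ $14.95 + 221 @ $19.25 = $9,714.45
May 17, 276 sold [FIFO — oldest first]: 150 @ $19.25 + 126 @ $15.15 = $4,796.40
Total COGS = $2,365.85 + $828.00 + $9,714.45 + $4,796.40 = $17,704.70
Ending inventory: 75 @ $15.15 + 151 @ $16.40 = $3,612.65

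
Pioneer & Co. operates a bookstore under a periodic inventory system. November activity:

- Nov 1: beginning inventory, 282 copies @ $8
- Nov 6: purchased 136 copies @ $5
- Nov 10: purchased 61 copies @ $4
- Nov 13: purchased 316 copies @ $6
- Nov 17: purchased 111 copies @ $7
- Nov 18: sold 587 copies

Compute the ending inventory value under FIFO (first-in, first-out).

Ending inventory = $2,025

Nov 18, 587 sold [FIFO — oldest first]: 282 @ $8 + 136 @ $5 + 61 @ $4 + 108 @ $6 = $3,828
Ending inventory: 208 @ $6 + 111 @ $7 = $2,025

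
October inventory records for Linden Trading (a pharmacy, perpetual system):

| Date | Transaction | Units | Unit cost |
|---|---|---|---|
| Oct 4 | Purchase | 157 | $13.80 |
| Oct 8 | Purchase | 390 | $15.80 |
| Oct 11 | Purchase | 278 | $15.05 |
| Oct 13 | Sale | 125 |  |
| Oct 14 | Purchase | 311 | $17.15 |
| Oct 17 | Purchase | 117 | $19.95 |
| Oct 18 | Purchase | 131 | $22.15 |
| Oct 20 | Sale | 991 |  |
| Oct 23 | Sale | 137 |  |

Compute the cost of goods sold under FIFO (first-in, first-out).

COGS = $20,180.30

Oct 13, 125 sold [FIFO — oldest first]: 125 @ $13.80 = $1,725.00
Oct 20, 991 sold [FIFO — oldest first]: 32 @ $13.80 + 390 @ $15.80 + 278 @ $15.05 + 291 @ $17.15 = $15,778.15
Oct 23, 137 sold [FIFO — oldest first]: 20 @ $17.15 + 117 @ $19.95 = $2,677.15
Total COGS = $1,725.00 + $15,778.15 + $2,677.15 = $20,180.30
Ending inventory: 131 @ $22.15 = $2,901.65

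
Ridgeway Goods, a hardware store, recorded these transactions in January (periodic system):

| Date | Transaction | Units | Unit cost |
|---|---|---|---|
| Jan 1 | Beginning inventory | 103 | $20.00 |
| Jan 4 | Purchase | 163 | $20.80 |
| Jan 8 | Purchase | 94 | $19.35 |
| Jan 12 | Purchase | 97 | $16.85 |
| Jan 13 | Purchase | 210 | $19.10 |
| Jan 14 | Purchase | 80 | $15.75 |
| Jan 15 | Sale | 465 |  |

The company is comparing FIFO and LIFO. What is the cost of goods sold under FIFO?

COGS = $9,056.55

FIFO COGS: 103 @ $20.00 + 163 @ $20.80 + 94 @ $19.35 + 97 @ $16.85 + 8 @ $19.10 = $9,056.55
LIFO COGS: 80 @ $15.75 + 210 @ $19.10 + 97 @ $16.85 + 78 @ $19.35 = $8,414.75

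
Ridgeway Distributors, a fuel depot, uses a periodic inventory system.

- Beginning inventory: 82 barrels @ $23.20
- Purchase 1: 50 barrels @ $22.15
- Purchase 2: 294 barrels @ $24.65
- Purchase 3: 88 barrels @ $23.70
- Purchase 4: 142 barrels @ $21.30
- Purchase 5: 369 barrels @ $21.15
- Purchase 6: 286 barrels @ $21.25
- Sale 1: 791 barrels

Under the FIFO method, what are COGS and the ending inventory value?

Sale 1 (791) [FIFO — oldest first]: 82 @ $23.20 + 50 @ $22.15 + 294 @ $24.65 + 88 @ $23.70 + 142 @ $21.30 + 135 @ $21.15 = $18,222.45
Ending inventory: 234 @ $21.15 + 286 @ $21.25 = $11,026.60

COGS = $18,222.45; ending inventory = $11,026.60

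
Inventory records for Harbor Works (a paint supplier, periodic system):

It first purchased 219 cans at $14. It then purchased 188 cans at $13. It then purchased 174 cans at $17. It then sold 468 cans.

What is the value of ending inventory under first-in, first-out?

Ending inventory = $1,921

Sale 1 (468) [FIFO — oldest first]: 219 @ $14 + 188 @ $13 + 61 @ $17 = $6,547
Ending inventory: 113 @ $17 = $1,921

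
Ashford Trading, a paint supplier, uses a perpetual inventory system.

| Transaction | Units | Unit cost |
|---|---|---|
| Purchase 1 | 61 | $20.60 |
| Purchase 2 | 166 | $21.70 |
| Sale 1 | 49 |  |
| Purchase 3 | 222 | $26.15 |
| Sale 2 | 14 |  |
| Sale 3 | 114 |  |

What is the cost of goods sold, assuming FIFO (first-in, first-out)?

Sale 1 (49) [FIFO — oldest first]: 49 @ $20.60 = $1,009.40
Sale 2 (14) [FIFO — oldest first]: 12 @ $20.60 + 2 @ $21.70 = $290.60
Sale 3 (114) [FIFO — oldest first]: 114 @ $21.70 = $2,473.80
Total COGS = $1,009.40 + $290.60 + $2,473.80 = $3,773.80
Ending inventory: 50 @ $21.70 + 222 @ $26.15 = $6,890.30
Check: goods available $10,664.10 = COGS $3,773.80 + ending $6,890.30

COGS = $3,773.80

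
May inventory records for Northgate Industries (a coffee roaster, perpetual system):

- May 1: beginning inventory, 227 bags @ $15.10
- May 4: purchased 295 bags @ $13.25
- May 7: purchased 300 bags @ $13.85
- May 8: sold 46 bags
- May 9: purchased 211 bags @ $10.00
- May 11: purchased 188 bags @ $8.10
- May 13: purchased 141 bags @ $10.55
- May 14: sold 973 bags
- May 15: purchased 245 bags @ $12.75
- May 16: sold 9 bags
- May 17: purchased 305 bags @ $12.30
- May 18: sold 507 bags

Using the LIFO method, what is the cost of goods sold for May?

May 8, 46 sold [LIFO — newest first]: 46 @ $13.85 = $637.10
May 14, 973 sold [LIFO — newest first]: 141 @ $10.55 + 188 @ $8.10 + 211 @ $10.00 + 254 @ $13.85 + 179 @ $13.25 = $11,010.00
May 16, 9 sold [LIFO — newest first]: 9 @ $12.75 = $114.75
May 18, 507 sold [LIFO — newest first]: 305 @ $12.30 + 202 @ $12.75 = $6,327.00
Total COGS = $637.10 + $11,010.00 + $114.75 + $6,327.00 = $18,088.85
Ending inventory: 227 @ $15.10 + 116 @ $13.25 + 34 @ $12.75 = $5,398.20
Check: goods available $23,487.05 = COGS $18,088.85 + ending $5,398.20

COGS = $18,088.85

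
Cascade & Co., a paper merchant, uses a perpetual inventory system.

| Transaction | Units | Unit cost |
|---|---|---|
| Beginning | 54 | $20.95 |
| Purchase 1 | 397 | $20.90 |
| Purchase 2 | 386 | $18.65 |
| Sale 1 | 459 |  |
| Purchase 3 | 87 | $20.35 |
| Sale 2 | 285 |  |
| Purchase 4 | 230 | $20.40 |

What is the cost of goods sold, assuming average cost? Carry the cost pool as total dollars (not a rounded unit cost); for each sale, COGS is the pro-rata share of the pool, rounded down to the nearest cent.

After Beginning: 54 on hand, pool $1,131.30 (≈ $20.9500 each)
After Purchase 1: 451 on hand, pool $9,428.60 (≈ $20.9060 each)
After Purchase 2: 837 on hand, pool $16,627.50 (≈ $19.8656 each)
Sale 1, sell 459: 459/837 × $16,627.50 → $9,118.30
After Purchase 3: 465 on hand, pool $9,279.65 (≈ $19.9562 each)
Sale 2, sell 285: 285/465 × $9,279.65 → $5,687.52
After Purchase 4: 410 on hand, pool $8,284.13 (≈ $20.2052 each)
Total COGS = $9,118.30 + $5,687.52 = $14,805.82
Ending inventory (cost pool remaining) = $8,284.13
Check: goods available $23,089.95 = COGS $14,805.82 + ending $8,284.13

COGS = $14,805.82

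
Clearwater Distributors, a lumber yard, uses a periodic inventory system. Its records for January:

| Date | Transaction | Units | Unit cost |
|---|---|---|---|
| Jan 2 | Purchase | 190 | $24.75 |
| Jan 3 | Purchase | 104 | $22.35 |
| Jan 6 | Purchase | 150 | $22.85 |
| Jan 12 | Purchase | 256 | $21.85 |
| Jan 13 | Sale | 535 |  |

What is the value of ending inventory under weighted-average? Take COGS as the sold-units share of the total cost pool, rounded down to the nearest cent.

Ending inventory = $3,782.75

Jan 13, sell 535: 535/700 × $16,048.00 → $12,265.25
Ending inventory (cost pool remaining) = $3,782.75
Check: goods available $16,048.00 = COGS $12,265.25 + ending $3,782.75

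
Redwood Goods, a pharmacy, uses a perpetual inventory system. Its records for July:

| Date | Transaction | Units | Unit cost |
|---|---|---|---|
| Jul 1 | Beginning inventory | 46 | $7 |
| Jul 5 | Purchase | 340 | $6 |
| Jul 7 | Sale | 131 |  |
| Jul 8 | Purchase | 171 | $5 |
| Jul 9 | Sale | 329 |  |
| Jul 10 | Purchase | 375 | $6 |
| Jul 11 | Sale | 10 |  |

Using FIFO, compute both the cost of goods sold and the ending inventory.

COGS = $2,782; ending inventory = $2,685

Jul 7, 131 sold [FIFO — oldest first]: 46 @ $7 + 85 @ $6 = $832
Jul 9, 329 sold [FIFO — oldest first]: 255 @ $6 + 74 @ $5 = $1,900
Jul 11, 10 sold [FIFO — oldest first]: 10 @ $5 = $50
Total COGS = $832 + $1,900 + $50 = $2,782
Ending inventory: 87 @ $5 + 375 @ $6 = $2,685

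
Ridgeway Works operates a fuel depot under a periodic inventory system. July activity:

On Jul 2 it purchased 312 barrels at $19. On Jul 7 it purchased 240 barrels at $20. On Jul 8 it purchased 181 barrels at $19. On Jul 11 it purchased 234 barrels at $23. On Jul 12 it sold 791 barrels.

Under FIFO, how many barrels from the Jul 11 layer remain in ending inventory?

Jul 12, 791 sold [FIFO — oldest first]: 312 @ $19 + 240 @ $20 + 181 @ $19 + 58 @ $23 = $15,501
Ending inventory: 176 @ $23 = $4,048
Check: goods available $19,549 = COGS $15,501 + ending $4,048

176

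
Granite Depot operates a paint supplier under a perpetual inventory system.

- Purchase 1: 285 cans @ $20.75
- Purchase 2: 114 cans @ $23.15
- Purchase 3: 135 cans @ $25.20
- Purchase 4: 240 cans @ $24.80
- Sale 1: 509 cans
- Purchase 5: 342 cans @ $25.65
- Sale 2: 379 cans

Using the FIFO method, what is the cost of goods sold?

COGS = $20,830.95

Sale 1 (509) [FIFO — oldest first]: 285 @ $20.75 + 114 @ $23.15 + 110 @ $25.20 = $11,324.85
Sale 2 (379) [FIFO — oldest first]: 25 @ $25.20 + 240 @ $24.80 + 114 @ $25.65 = $9,506.10
Total COGS = $11,324.85 + $9,506.10 = $20,830.95
Ending inventory: 228 @ $25.65 = $5,848.20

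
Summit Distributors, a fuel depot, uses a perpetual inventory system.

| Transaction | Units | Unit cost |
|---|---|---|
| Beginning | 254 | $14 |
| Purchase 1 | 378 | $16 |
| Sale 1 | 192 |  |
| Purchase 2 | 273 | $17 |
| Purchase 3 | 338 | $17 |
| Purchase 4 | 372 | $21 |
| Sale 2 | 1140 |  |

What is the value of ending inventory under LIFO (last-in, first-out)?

Ending inventory = $4,020

Sale 1 (192) [LIFO — newest first]: 192 @ $16 = $3,072
Sale 2 (1140) [LIFO — newest first]: 372 @ $21 + 338 @ $17 + 273 @ $17 + 157 @ $16 = $20,711
Total COGS = $3,072 + $20,711 = $23,783
Ending inventory: 254 @ $14 + 29 @ $16 = $4,020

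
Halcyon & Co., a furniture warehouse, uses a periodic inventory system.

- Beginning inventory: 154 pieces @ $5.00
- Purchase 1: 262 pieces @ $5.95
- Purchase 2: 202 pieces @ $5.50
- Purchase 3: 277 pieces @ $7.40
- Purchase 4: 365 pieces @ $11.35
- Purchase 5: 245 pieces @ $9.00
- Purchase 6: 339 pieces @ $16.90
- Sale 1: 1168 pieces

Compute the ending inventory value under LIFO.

Ending inventory = $3,869.10

Sale 1 (1168) [LIFO — newest first]: 339 @ $16.90 + 245 @ $9.00 + 365 @ $11.35 + 219 @ $7.40 = $13,697.45
Ending inventory: 154 @ $5.00 + 262 @ $5.95 + 202 @ $5.50 + 58 @ $7.40 = $3,869.10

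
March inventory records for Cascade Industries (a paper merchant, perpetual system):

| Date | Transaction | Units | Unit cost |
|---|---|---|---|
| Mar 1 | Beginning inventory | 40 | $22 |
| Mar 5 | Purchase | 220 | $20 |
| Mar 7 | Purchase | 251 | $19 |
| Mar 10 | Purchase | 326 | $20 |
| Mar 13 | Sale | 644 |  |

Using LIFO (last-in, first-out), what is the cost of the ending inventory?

Ending inventory = $3,940

Mar 13, 644 sold [LIFO — newest first]: 326 @ $20 + 251 @ $19 + 67 @ $20 = $12,629
Ending inventory: 40 @ $22 + 153 @ $20 = $3,940
Check: goods available $16,569 = COGS $12,629 + ending $3,940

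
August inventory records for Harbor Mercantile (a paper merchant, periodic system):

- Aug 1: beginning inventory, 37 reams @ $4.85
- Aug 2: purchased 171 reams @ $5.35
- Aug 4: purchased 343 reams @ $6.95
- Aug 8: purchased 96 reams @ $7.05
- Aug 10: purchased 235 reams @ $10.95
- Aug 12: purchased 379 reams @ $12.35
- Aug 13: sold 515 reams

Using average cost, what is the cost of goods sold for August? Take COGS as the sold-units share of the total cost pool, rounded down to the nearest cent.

COGS = $4,659.44

Aug 13, sell 515: 515/1261 × $11,408.85 → $4,659.44
Ending inventory (cost pool remaining) = $6,749.41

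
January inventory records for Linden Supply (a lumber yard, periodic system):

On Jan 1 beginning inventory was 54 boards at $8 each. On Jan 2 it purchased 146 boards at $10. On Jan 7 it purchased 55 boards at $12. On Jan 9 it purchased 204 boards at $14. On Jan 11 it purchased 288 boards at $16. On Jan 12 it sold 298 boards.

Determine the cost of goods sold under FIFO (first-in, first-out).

Jan 12, 298 sold [FIFO — oldest first]: 54 @ $8 + 146 @ $10 + 55 @ $12 + 43 @ $14 = $3,154
Ending inventory: 161 @ $14 + 288 @ $16 = $6,862
Check: goods available $10,016 = COGS $3,154 + ending $6,862

COGS = $3,154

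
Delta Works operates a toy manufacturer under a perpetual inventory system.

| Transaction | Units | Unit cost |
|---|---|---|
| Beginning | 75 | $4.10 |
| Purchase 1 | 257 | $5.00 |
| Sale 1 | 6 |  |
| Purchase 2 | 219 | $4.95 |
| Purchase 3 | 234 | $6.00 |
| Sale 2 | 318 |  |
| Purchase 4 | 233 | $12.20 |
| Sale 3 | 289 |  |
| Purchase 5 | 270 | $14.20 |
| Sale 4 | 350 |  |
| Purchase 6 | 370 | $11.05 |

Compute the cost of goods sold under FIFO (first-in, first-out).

Sale 1 (6) [FIFO — oldest first]: 6 @ $4.10 = $24.60
Sale 2 (318) [FIFO — oldest first]: 69 @ $4.10 + 249 @ $5.00 = $1,527.90
Sale 3 (289) [FIFO — oldest first]: 8 @ $5.00 + 219 @ $4.95 + 62 @ $6.00 = $1,496.05
Sale 4 (350) [FIFO — oldest first]: 172 @ $6.00 + 178 @ $12.20 = $3,203.60
Total COGS = $24.60 + $1,527.90 + $1,496.05 + $3,203.60 = $6,252.15
Ending inventory: 55 @ $12.20 + 270 @ $14.20 + 370 @ $11.05 = $8,593.50
Check: goods available $14,845.65 = COGS $6,252.15 + ending $8,593.50

COGS = $6,252.15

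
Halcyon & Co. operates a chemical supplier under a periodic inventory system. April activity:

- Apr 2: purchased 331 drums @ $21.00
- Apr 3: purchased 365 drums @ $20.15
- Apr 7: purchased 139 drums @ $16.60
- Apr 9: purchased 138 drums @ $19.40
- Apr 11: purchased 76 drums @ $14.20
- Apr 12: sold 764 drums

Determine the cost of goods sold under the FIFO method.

COGS = $15,434.55

Apr 12, 764 sold [FIFO — oldest first]: 331 @ $21.00 + 365 @ $20.15 + 68 @ $16.60 = $15,434.55
Ending inventory: 71 @ $16.60 + 138 @ $19.40 + 76 @ $14.20 = $4,935.00
Check: goods available $20,369.55 = COGS $15,434.55 + ending $4,935.00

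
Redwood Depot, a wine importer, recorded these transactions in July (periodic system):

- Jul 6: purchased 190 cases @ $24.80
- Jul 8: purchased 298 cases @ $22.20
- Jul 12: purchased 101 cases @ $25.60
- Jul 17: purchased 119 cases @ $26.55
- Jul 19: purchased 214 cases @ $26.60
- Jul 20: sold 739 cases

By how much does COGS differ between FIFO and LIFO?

$329.40

FIFO COGS: 190 @ $24.80 + 298 @ $22.20 + 101 @ $25.60 + 119 @ $26.55 + 31 @ $26.60 = $17,897.25
LIFO COGS: 214 @ $26.60 + 119 @ $26.55 + 101 @ $25.60 + 298 @ $22.20 + 7 @ $24.80 = $18,226.65
Difference = |$17,897.25 − $18,226.65| = $329.40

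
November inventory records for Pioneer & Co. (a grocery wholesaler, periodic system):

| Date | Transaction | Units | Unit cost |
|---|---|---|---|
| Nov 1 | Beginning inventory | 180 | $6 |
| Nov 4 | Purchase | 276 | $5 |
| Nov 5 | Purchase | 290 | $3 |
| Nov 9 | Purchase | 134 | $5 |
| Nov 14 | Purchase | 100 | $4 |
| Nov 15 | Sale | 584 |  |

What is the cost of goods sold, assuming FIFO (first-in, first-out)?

Nov 15, 584 sold [FIFO — oldest first]: 180 @ $6 + 276 @ $5 + 128 @ $3 = $2,844
Ending inventory: 162 @ $3 + 134 @ $5 + 100 @ $4 = $1,556

COGS = $2,844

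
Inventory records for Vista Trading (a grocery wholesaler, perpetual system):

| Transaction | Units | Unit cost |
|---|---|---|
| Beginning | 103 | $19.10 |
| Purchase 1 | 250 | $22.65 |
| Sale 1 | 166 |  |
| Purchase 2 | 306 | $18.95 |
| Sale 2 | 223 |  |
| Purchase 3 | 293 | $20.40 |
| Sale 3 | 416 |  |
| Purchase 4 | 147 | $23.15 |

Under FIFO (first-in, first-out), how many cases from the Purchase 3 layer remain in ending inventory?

Sale 1 (166) [FIFO — oldest first]: 103 @ $19.10 + 63 @ $22.65 = $3,394.25
Sale 2 (223) [FIFO — oldest first]: 187 @ $22.65 + 36 @ $18.95 = $4,917.75
Sale 3 (416) [FIFO — oldest first]: 270 @ $18.95 + 146 @ $20.40 = $8,094.90
Total COGS = $3,394.25 + $4,917.75 + $8,094.90 = $16,406.90
Ending inventory: 147 @ $20.40 + 147 @ $23.15 = $6,401.85

147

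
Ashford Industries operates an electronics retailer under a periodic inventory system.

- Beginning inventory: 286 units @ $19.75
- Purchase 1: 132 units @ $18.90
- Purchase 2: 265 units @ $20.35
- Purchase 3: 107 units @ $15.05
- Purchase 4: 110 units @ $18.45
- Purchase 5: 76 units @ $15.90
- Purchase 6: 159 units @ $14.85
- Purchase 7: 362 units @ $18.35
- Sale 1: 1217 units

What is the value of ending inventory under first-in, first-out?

Ending inventory = $5,138.00

Sale 1 (1217) [FIFO — oldest first]: 286 @ $19.75 + 132 @ $18.90 + 265 @ $20.35 + 107 @ $15.05 + 110 @ $18.45 + 76 @ $15.90 + 159 @ $14.85 + 82 @ $18.35 = $22,250.15
Ending inventory: 280 @ $18.35 = $5,138.00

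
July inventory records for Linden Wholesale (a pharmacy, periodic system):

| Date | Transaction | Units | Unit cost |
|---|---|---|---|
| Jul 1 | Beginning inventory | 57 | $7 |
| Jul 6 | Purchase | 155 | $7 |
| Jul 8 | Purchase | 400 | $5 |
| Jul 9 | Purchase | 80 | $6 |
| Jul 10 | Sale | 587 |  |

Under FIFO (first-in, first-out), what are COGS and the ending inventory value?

Jul 10, 587 sold [FIFO — oldest first]: 57 @ $7 + 155 @ $7 + 375 @ $5 = $3,359
Ending inventory: 25 @ $5 + 80 @ $6 = $605

COGS = $3,359; ending inventory = $605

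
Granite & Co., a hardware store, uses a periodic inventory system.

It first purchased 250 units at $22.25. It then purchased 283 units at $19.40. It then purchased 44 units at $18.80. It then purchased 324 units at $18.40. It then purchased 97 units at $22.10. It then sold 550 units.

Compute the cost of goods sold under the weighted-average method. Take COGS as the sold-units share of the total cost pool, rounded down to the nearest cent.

Sale 1, sell 550: 550/998 × $19,985.20 → $11,013.88
Ending inventory (cost pool remaining) = $8,971.32
Check: goods available $19,985.20 = COGS $11,013.88 + ending $8,971.32

COGS = $11,013.88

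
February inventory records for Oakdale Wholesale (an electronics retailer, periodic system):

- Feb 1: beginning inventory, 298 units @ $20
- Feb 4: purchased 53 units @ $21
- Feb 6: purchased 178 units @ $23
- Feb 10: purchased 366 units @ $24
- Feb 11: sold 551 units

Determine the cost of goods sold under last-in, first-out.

Feb 11, 551 sold [LIFO — newest first]: 366 @ $24 + 178 @ $23 + 7 @ $21 = $13,025
Ending inventory: 298 @ $20 + 46 @ $21 = $6,926

COGS = $13,025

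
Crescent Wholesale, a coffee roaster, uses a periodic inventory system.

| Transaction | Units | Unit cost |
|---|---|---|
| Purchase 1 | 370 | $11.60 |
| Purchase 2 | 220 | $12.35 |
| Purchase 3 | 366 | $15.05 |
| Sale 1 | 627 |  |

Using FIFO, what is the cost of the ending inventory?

Sale 1 (627) [FIFO — oldest first]: 370 @ $11.60 + 220 @ $12.35 + 37 @ $15.05 = $7,565.85
Ending inventory: 329 @ $15.05 = $4,951.45

Ending inventory = $4,951.45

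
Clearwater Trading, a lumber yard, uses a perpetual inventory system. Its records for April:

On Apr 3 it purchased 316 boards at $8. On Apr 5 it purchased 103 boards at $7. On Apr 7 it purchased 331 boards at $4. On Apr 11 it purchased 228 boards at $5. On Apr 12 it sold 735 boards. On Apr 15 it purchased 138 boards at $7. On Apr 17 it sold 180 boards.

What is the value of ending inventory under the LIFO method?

Ending inventory = $1,608

Apr 12, 735 sold [LIFO — newest first]: 228 @ $5 + 331 @ $4 + 103 @ $7 + 73 @ $8 = $3,769
Apr 17, 180 sold [LIFO — newest first]: 138 @ $7 + 42 @ $8 = $1,302
Total COGS = $3,769 + $1,302 = $5,071
Ending inventory: 201 @ $8 = $1,608
Check: goods available $6,679 = COGS $5,071 + ending $1,608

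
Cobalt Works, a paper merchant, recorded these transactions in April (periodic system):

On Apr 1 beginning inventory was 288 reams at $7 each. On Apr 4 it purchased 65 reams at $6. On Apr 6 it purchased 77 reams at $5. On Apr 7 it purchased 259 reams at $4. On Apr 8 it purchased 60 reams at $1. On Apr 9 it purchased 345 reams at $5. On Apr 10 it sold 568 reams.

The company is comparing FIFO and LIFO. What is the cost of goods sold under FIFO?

FIFO COGS: 288 @ $7 + 65 @ $6 + 77 @ $5 + 138 @ $4 = $3,343
LIFO COGS: 345 @ $5 + 60 @ $1 + 163 @ $4 = $2,437

COGS = $3,343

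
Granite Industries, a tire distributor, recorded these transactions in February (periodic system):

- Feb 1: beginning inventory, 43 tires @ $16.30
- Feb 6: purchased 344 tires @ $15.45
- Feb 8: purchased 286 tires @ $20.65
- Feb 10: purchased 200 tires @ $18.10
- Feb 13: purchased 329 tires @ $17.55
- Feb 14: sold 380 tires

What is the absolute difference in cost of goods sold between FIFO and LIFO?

$789.50

FIFO COGS: 43 @ $16.30 + 337 @ $15.45 = $5,907.55
LIFO COGS: 329 @ $17.55 + 51 @ $18.10 = $6,697.05
Difference = |$5,907.55 − $6,697.05| = $789.50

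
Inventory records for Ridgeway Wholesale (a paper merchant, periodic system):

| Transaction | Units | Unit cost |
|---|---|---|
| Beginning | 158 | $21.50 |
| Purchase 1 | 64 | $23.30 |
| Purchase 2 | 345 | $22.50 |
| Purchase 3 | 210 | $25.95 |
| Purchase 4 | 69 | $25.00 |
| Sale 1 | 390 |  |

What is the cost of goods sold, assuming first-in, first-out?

Sale 1 (390) [FIFO — oldest first]: 158 @ $21.50 + 64 @ $23.30 + 168 @ $22.50 = $8,668.20
Ending inventory: 177 @ $22.50 + 210 @ $25.95 + 69 @ $25.00 = $11,157.00

COGS = $8,668.20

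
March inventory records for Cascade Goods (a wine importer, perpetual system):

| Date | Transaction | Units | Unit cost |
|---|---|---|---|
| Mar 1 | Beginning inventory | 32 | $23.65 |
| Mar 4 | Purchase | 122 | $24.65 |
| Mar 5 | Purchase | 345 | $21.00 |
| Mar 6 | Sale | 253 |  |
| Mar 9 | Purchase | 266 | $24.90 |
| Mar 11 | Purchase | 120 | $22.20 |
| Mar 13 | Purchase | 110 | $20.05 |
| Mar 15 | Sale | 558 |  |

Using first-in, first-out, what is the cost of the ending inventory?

Mar 6, 253 sold [FIFO — oldest first]: 32 @ $23.65 + 122 @ $24.65 + 99 @ $21.00 = $5,843.10
Mar 15, 558 sold [FIFO — oldest first]: 246 @ $21.00 + 266 @ $24.90 + 46 @ $22.20 = $12,810.60
Total COGS = $5,843.10 + $12,810.60 = $18,653.70
Ending inventory: 74 @ $22.20 + 110 @ $20.05 = $3,848.30

Ending inventory = $3,848.30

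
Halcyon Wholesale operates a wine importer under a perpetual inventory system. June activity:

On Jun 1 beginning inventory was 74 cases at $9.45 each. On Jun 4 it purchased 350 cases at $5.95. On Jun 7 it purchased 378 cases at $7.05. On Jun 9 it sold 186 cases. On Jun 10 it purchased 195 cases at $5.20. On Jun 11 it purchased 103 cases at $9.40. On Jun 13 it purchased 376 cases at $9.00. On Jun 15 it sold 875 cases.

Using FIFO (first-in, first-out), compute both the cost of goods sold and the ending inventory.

COGS = $7,062.30; ending inventory = $3,750.60

Jun 9, 186 sold [FIFO — oldest first]: 74 @ $9.45 + 112 @ $5.95 = $1,365.70
Jun 15, 875 sold [FIFO — oldest first]: 238 @ $5.95 + 378 @ $7.05 + 195 @ $5.20 + 64 @ $9.40 = $5,696.60
Total COGS = $1,365.70 + $5,696.60 = $7,062.30
Ending inventory: 39 @ $9.40 + 376 @ $9.00 = $3,750.60
Check: goods available $10,812.90 = COGS $7,062.30 + ending $3,750.60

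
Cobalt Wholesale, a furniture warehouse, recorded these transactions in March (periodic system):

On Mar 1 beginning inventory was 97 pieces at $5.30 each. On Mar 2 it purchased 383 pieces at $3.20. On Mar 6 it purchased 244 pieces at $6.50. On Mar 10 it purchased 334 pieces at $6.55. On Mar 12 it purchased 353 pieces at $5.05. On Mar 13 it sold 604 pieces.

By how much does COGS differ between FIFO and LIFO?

$881.00

FIFO COGS: 97 @ $5.30 + 383 @ $3.20 + 124 @ $6.50 = $2,545.70
LIFO COGS: 353 @ $5.05 + 251 @ $6.55 = $3,426.70
Difference = |$2,545.70 − $3,426.70| = $881.00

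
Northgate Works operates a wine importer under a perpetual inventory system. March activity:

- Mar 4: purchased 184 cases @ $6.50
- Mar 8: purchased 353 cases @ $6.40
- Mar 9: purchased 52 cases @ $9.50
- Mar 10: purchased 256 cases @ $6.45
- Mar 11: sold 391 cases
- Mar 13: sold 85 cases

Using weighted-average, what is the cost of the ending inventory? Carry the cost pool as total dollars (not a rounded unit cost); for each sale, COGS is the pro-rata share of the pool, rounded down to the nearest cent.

Ending inventory = $2,445.63

After Mar 4: 184 on hand, pool $1,196.00 (≈ $6.5000 each)
After Mar 8: 537 on hand, pool $3,455.20 (≈ $6.4343 each)
After Mar 9: 589 on hand, pool $3,949.20 (≈ $6.7049 each)
After Mar 10: 845 on hand, pool $5,600.40 (≈ $6.6277 each)
Mar 11, sell 391: 391/845 × $5,600.40 → $2,591.42
Mar 13, sell 85: 85/454 × $3,008.98 → $563.35
Total COGS = $2,591.42 + $563.35 = $3,154.77
Ending inventory (cost pool remaining) = $2,445.63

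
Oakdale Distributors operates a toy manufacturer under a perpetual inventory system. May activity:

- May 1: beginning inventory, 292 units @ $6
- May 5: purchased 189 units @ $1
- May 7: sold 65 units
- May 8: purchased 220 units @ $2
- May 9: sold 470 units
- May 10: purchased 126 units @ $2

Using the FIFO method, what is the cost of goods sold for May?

May 7, 65 sold [FIFO — oldest first]: 65 @ $6 = $390
May 9, 470 sold [FIFO — oldest first]: 227 @ $6 + 189 @ $1 + 54 @ $2 = $1,659
Total COGS = $390 + $1,659 = $2,049
Ending inventory: 166 @ $2 + 126 @ $2 = $584
Check: goods available $2,633 = COGS $2,049 + ending $584

COGS = $2,049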